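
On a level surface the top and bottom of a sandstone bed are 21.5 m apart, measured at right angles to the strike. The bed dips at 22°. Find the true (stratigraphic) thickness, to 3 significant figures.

8.05 m

True thickness t = w · sin(dip) = 21.5 × sin 22°
t = 21.5 × 0.3746 = 8.054 m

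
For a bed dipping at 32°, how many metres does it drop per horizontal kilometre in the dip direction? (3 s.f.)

drop per km = 1000 × tan 32° = 1000 × 0.6249

625 m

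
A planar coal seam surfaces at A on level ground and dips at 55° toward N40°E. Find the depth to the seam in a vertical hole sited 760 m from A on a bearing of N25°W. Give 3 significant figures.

The hole lies 65° from the dip direction, so the down-dip offset is 760 × cos 65° = 321.19 m.
Depth = down-dip offset × tan(dip) = 321.19 × tan 55° = 321.19 × 1.4281
Depth = 458.71 m

459 m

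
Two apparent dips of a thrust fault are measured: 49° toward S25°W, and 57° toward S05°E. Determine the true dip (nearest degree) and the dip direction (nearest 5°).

true dip 58°, dip direction 160°

The two traces are lines in the plane: v₁ = (sin 205°·cos 49°, cos 205°·cos 49°, −sin 49°), v₂ = (sin 175°·cos 57°, cos 175°·cos 57°, −sin 57°).
n = v₁ × v₂ = (0.089, -0.268, 0.179) (taken with n_z > 0).
tan δ = √(n_x²+n_y²)/n_z = 0.283/0.179, so δ = 57.7°.
Dip direction = atan2(0.089, -0.268) = 162° (azimuth of n's horizontal projection).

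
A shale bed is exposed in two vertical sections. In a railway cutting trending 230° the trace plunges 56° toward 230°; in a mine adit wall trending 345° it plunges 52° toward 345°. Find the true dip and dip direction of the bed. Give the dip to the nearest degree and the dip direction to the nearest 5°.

true dip 69°, dip direction 285°

The two traces are lines in the plane: v₁ = (sin 230°·cos 56°, cos 230°·cos 56°, −sin 56°), v₂ = (sin 345°·cos 52°, cos 345°·cos 52°, −sin 52°).
The plane normal is n = v₁ × v₂ ∝ (-0.776, 0.205, 0.312).
Dip δ = arctan(|n_h|/n_z) = arctan(0.803/0.312) = 68.8°.
The horizontal component of n points toward azimuth atan2(n_x, n_y) = 285°, the dip direction.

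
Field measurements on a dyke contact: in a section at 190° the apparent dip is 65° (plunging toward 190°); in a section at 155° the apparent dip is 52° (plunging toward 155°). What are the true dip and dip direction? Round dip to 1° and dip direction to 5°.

true dip 67°, dip direction 210°

Each apparent-dip line lies in the plane. As unit vectors (x east, y north, z up), v₁ plunges 65°→190° and v₂ plunges 52°→155°.
The plane normal is n = v₁ × v₂ ∝ (-0.178, -0.294, 0.149).
tan δ = √(n_x²+n_y²)/n_z = 0.343/0.149, so δ = 66.5°.
The horizontal component of n points toward azimuth atan2(n_x, n_y) = 211°, the dip direction.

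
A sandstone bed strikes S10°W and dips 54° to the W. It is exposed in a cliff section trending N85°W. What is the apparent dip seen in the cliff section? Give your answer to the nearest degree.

The section lies 85° from the strike.
tan(apparent dip) = tan 54° · sin 85° = 1.3711
α = arctan(1.3711) = 53.90°

54°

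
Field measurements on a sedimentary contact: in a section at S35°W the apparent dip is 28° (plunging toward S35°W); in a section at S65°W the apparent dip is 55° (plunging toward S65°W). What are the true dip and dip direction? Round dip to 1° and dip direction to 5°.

The two traces are lines in the plane: v₁ = (sin 215°·cos 28°, cos 215°·cos 28°, −sin 28°), v₂ = (sin 245°·cos 55°, cos 245°·cos 55°, −sin 55°).
The plane normal is n = v₁ × v₂ ∝ (-0.479, 0.171, 0.253).
tan δ = √(n_x²+n_y²)/n_z = 0.508/0.253, so δ = 63.5°.
Dip direction = azimuth of (n_x, n_y) = atan2(-0.479, 0.171) = 290°.

true dip 64°, dip direction 290°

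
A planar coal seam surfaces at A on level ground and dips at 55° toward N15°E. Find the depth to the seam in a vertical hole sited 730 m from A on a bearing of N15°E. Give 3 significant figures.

The hole is directly down-dip from the outcrop, so the down-dip offset is 730 m.
Depth = down-dip offset × tan(dip) = 730.00 × tan 55° = 730.00 × 1.4281
Depth = 1042.55 m

1040 m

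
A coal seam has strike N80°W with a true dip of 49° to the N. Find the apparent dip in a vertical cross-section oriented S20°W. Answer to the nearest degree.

The section lies 80° from the strike.
tan α = tan 49° × sin 80° = 1.1504 × 0.9848 = 1.1329
α = arctan(1.1329) = 48.57°

49°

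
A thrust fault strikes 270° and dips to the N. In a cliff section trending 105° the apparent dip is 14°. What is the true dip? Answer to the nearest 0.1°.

43.9°

β = acute angle between strike 270° and section 105° = 15°.
tan(true dip) = tan 14° / sin 15° = 0.9633
true dip = arctan 0.9633 = 43.93°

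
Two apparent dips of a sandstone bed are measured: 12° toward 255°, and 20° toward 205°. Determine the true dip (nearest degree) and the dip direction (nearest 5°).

Represent each trace as a vector plunging at its apparent dip toward its trend (east-north-up frame): v₁ = (-0.945, -0.253, -0.208), v₂ = (-0.397, -0.852, -0.342).
n = v₁ × v₂ = (-0.090, -0.241, 0.704) (taken with n_z > 0).
Dip δ = arctan(|n_h|/n_z) = arctan(0.257/0.704) = 20.1°.
Dip direction = azimuth of (n_x, n_y) = atan2(-0.090, -0.241) = 201°.

true dip 20°, dip direction 200°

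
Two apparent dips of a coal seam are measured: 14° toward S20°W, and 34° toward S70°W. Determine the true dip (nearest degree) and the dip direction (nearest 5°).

true dip 36°, dip direction 270°

The two traces are lines in the plane: v₁ = (sin 200°·cos 14°, cos 200°·cos 14°, −sin 14°), v₂ = (sin 250°·cos 34°, cos 250°·cos 34°, −sin 34°).
Cross product v₁ × v₂ gives the pole to the plane: n ∝ (-0.441, -0.003, 0.616).
tan δ = √(n_x²+n_y²)/n_z = 0.441/0.616, so δ = 35.6°.
The horizontal component of n points toward azimuth atan2(n_x, n_y) = 270°, the dip direction.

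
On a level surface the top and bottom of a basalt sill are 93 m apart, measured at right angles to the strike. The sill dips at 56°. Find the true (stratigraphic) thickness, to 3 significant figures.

True thickness t = w · sin(dip) = 93 × sin 56°
t = 93 × 0.8290 = 77.100 m

77.1 m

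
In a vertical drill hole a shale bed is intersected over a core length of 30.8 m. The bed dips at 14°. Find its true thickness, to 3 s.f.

True thickness t = h · cos(dip) = 30.8 × cos 14°
t = 30.8 × 0.9703 = 29.885 m

29.9 m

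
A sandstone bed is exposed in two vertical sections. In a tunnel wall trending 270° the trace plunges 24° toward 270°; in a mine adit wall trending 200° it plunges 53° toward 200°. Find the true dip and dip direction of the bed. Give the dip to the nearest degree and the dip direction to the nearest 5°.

true dip 53°, dip direction 200°

Each apparent-dip line lies in the plane. As unit vectors (x east, y north, z up), v₁ plunges 24°→270° and v₂ plunges 53°→200°.
The plane normal is n = v₁ × v₂ ∝ (-0.230, -0.646, 0.517).
tan δ = √(n_x²+n_y²)/n_z = 0.686/0.517, so δ = 53.0°.
Dip direction = atan2(-0.230, -0.646) = 200° (azimuth of n's horizontal projection).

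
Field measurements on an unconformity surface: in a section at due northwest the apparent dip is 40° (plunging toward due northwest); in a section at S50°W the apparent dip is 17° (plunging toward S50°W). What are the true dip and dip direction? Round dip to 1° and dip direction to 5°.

The two traces are lines in the plane: v₁ = (sin 315°·cos 40°, cos 315°·cos 40°, −sin 40°), v₂ = (sin 230°·cos 17°, cos 230°·cos 17°, −sin 17°).
The plane normal is n = v₁ × v₂ ∝ (-0.553, 0.313, 0.730).
tan δ = √(n_x²+n_y²)/n_z = 0.636/0.730, so δ = 41.1°.
Dip direction = atan2(-0.553, 0.313) = 299° (azimuth of n's horizontal projection).

true dip 41°, dip direction 300°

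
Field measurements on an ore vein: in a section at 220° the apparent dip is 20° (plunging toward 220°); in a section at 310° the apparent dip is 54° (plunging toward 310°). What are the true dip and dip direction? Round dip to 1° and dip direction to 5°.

true dip 55°, dip direction 295°

Each apparent-dip line lies in the plane. As unit vectors (x east, y north, z up), v₁ plunges 20°→220° and v₂ plunges 54°→310°.
The plane normal is n = v₁ × v₂ ∝ (-0.712, 0.335, 0.552).
tan δ = √(n_x²+n_y²)/n_z = 0.786/0.552, so δ = 54.9°.
The horizontal component of n points toward azimuth atan2(n_x, n_y) = 295°, the dip direction.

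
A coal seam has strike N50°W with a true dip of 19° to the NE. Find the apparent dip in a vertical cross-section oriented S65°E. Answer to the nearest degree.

The strike is N50°W and the section trends S65°E; the acute angle between them is β = 15°.
tan α = tan 19° × sin 15° = 0.3443 × 0.2588 = 0.0891
α = arctan(0.0891) = 5.09°

5°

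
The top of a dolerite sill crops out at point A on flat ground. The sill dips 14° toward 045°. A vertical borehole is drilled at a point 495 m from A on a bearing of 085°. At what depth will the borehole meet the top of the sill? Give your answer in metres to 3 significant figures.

The hole lies 40° from the dip direction, so the down-dip offset is 495 × cos 40° = 379.19 m.
Depth = down-dip offset × tan(dip) = 379.19 × tan 14° = 379.19 × 0.2493
Depth = 94.54 m

94.5 m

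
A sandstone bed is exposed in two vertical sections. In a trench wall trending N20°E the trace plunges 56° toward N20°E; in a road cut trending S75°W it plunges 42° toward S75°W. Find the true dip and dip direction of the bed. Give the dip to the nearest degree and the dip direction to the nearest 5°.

Represent each trace as a vector plunging at its apparent dip toward its trend (east-north-up frame): v₁ = (0.191, 0.525, -0.829), v₂ = (-0.718, -0.192, -0.669).
Cross product v₁ × v₂ gives the pole to the plane: n ∝ (-0.511, 0.723, 0.340).
tan δ = √(n_x²+n_y²)/n_z = 0.885/0.340, so δ = 69.0°.
Dip direction = atan2(-0.511, 0.723) = 325° (azimuth of n's horizontal projection).

true dip 69°, dip direction 325°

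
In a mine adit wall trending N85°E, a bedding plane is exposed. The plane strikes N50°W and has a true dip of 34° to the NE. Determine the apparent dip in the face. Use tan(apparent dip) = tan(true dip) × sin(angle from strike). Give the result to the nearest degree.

The strike is N50°W and the section trends N85°E; the acute angle between them is β = 45°.
tan α = tan 34° × sin 45° = 0.6745 × 0.7071 = 0.4769
α = arctan(0.4769) = 25.50°

25°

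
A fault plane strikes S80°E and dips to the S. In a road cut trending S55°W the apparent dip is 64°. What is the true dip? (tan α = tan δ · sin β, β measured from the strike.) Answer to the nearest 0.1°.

The section is 45° from the strike.
tan(true dip) = tan 64° / sin 45° = 2.8996
true dip = arctan 2.8996 = 70.97°

71.0°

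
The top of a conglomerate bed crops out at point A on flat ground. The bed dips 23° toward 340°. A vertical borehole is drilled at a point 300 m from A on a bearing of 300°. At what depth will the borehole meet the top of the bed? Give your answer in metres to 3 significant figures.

97.5 m

The hole lies 40° from the dip direction, so the down-dip offset is 300 × cos 40° = 229.81 m.
Depth = down-dip offset × tan(dip) = 229.81 × tan 23° = 229.81 × 0.4245
Depth = 97.55 m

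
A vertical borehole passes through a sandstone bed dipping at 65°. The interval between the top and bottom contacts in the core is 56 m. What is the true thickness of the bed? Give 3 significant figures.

23.7 m

True thickness t = h · cos(dip) = 56 × cos 65°
t = 56 × 0.4226 = 23.667 m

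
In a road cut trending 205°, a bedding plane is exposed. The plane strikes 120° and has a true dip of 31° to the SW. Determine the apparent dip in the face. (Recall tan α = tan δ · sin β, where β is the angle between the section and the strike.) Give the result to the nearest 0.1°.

Angle between strike (120°) and section (205°): β = 85°.
tan(apparent dip) = tan 31° · sin 85° = 0.5986
α = arctan(0.5986) = 30.90°

30.9°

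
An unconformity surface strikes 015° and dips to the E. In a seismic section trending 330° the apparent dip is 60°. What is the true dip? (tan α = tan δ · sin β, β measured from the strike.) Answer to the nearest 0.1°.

The section is 45° from the strike.
tan(true dip) = tan 60° / sin 45° = 2.4495
δ = arctan(2.4495) = 67.79°

67.8°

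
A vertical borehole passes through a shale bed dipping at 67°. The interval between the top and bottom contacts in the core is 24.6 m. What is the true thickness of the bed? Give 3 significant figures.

True thickness t = h · cos(dip) = 24.6 × cos 67°
t = 24.6 × 0.3907 = 9.612 m

9.61 m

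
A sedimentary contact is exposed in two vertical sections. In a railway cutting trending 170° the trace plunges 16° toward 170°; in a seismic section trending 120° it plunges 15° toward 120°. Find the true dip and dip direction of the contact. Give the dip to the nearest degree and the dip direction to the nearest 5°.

true dip 17°, dip direction 150°

Each apparent-dip line lies in the plane. As unit vectors (x east, y north, z up), v₁ plunges 16°→170° and v₂ plunges 15°→120°.
The plane normal is n = v₁ × v₂ ∝ (0.112, -0.187, 0.711).
tan δ = √(n_x²+n_y²)/n_z = 0.218/0.711, so δ = 17.1°.
Dip direction = azimuth of (n_x, n_y) = atan2(0.112, -0.187) = 149°.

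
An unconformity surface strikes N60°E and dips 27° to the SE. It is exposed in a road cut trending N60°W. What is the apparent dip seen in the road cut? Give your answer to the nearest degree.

The section lies 60° from the strike.
tan(apparent dip) = tan 27° · sin 60° = 0.4413
α = arctan(0.4413) = 23.81°

24°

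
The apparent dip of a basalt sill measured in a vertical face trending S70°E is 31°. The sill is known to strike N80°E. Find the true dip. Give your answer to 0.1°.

β = acute angle between strike N80°E and section S70°E = 30°.
tan δ = tan α / sin β = tan 31° / sin 30° = 0.6009 / 0.5000 = 1.2017
true dip = arctan 1.2017 = 50.23°

50.2°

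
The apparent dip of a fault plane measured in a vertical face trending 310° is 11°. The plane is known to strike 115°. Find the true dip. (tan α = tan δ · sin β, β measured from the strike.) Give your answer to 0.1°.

β = acute angle between strike 115° and section 310° = 15°.
tan δ = tan α / sin β = tan 11° / sin 15° = 0.1944 / 0.2588 = 0.7510
true dip = arctan 0.7510 = 36.91°

36.9°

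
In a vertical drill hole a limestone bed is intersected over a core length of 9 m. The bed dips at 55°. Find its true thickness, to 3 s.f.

True thickness t = h · cos(dip) = 9 × cos 55°
t = 9 × 0.5736 = 5.162 m

5.16 m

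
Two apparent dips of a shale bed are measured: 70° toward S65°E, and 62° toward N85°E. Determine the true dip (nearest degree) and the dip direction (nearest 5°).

true dip 71°, dip direction 135°

The two traces are lines in the plane: v₁ = (sin 115°·cos 70°, cos 115°·cos 70°, −sin 70°), v₂ = (sin 85°·cos 62°, cos 85°·cos 62°, −sin 62°).
n = v₁ × v₂ = (0.166, -0.166, 0.080) (taken with n_z > 0).
True dip = arccos(n_z / |n|) = arccos(0.3237) = 71.1°.
The horizontal component of n points toward azimuth atan2(n_x, n_y) = 135°, the dip direction.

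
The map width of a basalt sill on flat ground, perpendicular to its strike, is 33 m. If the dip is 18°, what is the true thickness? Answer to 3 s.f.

True thickness t = w · sin(dip) = 33 × sin 18°
t = 33 × 0.3090 = 10.198 m

10.2 m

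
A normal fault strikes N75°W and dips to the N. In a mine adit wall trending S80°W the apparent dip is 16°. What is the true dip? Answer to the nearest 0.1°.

34.2°

β = acute angle between strike N75°W and section S80°W = 25°.
tan δ = tan α / sin β = tan 16° / sin 25° = 0.2867 / 0.4226 = 0.6785
true dip = arctan 0.6785 = 34.16°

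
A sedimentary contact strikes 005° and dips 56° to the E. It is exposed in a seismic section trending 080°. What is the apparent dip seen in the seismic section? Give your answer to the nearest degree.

55°

The strike is 005° and the section trends 080°; the acute angle between them is β = 75°.
tan(apparent dip) = tan 56° · sin 75° = 1.4320
α = arctan(1.4320) = 55.07°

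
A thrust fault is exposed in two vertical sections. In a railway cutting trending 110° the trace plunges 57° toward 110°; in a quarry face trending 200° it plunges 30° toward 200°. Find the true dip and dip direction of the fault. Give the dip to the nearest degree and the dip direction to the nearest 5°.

true dip 59°, dip direction 130°

Represent each trace as a vector plunging at its apparent dip toward its trend (east-north-up frame): v₁ = (0.512, -0.186, -0.839), v₂ = (-0.296, -0.814, -0.500).
n = v₁ × v₂ = (0.589, -0.504, 0.472) (taken with n_z > 0).
True dip = arccos(n_z / |n|) = arccos(0.5196) = 58.7°.
Dip direction = azimuth of (n_x, n_y) = atan2(0.589, -0.504) = 131°.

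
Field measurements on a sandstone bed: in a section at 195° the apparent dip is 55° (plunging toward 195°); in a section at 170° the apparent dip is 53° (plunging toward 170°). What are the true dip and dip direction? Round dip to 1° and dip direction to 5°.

true dip 55°, dip direction 190°

Each apparent-dip line lies in the plane. As unit vectors (x east, y north, z up), v₁ plunges 55°→195° and v₂ plunges 53°→170°.
The plane normal is n = v₁ × v₂ ∝ (-0.043, -0.204, 0.146).
True dip = arccos(n_z / |n|) = arccos(0.5730) = 55.0°.
Dip direction = atan2(-0.043, -0.204) = 192° (azimuth of n's horizontal projection).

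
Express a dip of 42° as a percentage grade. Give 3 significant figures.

90.0%

grade % = 100 × tan 42° = 100 × 0.9004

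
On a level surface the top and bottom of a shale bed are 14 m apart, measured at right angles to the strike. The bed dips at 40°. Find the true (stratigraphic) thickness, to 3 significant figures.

9.00 m

True thickness t = w · sin(dip) = 14 × sin 40°
t = 14 × 0.6428 = 8.999 m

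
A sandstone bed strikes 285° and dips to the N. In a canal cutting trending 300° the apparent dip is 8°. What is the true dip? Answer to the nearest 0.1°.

β = acute angle between strike 285° and section 300° = 15°.
tan(true dip) = tan 8° / sin 15° = 0.5430
true dip = arctan 0.5430 = 28.50°

28.5°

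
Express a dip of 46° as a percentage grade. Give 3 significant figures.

grade % = 100 × tan 46° = 100 × 1.0355

104%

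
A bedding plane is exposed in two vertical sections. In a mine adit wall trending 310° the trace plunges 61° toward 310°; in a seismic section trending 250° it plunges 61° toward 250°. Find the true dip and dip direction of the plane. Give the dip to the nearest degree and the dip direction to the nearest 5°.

Represent each trace as a vector plunging at its apparent dip toward its trend (east-north-up frame): v₁ = (-0.371, 0.312, -0.875), v₂ = (-0.456, -0.166, -0.875).
The plane normal is n = v₁ × v₂ ∝ (-0.418, 0.074, 0.204).
Dip δ = arctan(|n_h|/n_z) = arctan(0.424/0.204) = 64.4°.
Dip direction = azimuth of (n_x, n_y) = atan2(-0.418, 0.074) = 280°.

true dip 64°, dip direction 280°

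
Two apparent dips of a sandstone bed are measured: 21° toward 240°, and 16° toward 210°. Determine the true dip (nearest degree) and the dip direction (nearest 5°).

true dip 22°, dip direction 255°

Each apparent-dip line lies in the plane. As unit vectors (x east, y north, z up), v₁ plunges 21°→240° and v₂ plunges 16°→210°.
The plane normal is n = v₁ × v₂ ∝ (-0.170, -0.051, 0.449).
tan δ = √(n_x²+n_y²)/n_z = 0.177/0.449, so δ = 21.5°.
The horizontal component of n points toward azimuth atan2(n_x, n_y) = 253°, the dip direction.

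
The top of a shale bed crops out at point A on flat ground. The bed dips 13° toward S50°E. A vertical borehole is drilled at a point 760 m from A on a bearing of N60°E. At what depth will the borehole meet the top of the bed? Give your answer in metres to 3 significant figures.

60.0 m

The hole lies 70° from the dip direction, so the down-dip offset is 760 × cos 70° = 259.94 m.
Depth = down-dip offset × tan(dip) = 259.94 × tan 13° = 259.94 × 0.2309
Depth = 60.01 m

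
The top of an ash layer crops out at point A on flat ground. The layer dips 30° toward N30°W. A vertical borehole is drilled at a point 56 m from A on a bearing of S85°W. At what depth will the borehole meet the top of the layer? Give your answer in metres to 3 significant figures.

13.7 m

The hole lies 65° from the dip direction, so the down-dip offset is 56 × cos 65° = 23.67 m.
Depth = down-dip offset × tan(dip) = 23.67 × tan 30° = 23.67 × 0.5774
Depth = 13.66 m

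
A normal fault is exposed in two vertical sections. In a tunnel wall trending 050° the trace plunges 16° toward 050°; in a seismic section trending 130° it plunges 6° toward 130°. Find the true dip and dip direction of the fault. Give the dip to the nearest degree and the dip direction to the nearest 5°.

true dip 16°, dip direction 060°

Represent each trace as a vector plunging at its apparent dip toward its trend (east-north-up frame): v₁ = (0.736, 0.618, -0.276), v₂ = (0.762, -0.639, -0.105).
n = v₁ × v₂ = (0.241, 0.133, 0.941) (taken with n_z > 0).
True dip = arccos(n_z / |n|) = arccos(0.9599) = 16.3°.
Dip direction = azimuth of (n_x, n_y) = atan2(0.241, 0.133) = 61°.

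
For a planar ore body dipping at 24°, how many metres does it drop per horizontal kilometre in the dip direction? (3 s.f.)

drop per km = 1000 × tan 24° = 1000 × 0.4452

445 m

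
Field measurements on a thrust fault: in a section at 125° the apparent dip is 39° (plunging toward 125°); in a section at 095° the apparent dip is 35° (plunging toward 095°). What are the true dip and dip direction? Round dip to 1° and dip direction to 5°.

Each apparent-dip line lies in the plane. As unit vectors (x east, y north, z up), v₁ plunges 39°→125° and v₂ plunges 35°→095°.
n = v₁ × v₂ = (0.211, -0.148, 0.318) (taken with n_z > 0).
True dip = arccos(n_z / |n|) = arccos(0.7771) = 39.0°.
Dip direction = atan2(0.211, -0.148) = 125° (azimuth of n's horizontal projection).

true dip 39°, dip direction 125°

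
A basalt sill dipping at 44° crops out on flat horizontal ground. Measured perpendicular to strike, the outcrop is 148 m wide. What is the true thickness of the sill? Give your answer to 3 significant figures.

True thickness t = w · sin(dip) = 148 × sin 44°
t = 148 × 0.6947 = 102.809 m

103 m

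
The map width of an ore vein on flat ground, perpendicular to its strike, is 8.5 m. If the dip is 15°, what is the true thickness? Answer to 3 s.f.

2.20 m

True thickness t = w · sin(dip) = 8.5 × sin 15°
t = 8.5 × 0.2588 = 2.200 m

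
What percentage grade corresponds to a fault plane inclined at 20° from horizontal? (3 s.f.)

36.4%

grade % = 100 × tan 20° = 100 × 0.3640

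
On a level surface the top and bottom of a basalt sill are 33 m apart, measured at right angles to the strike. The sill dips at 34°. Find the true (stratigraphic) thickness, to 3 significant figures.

18.5 m

True thickness t = w · sin(dip) = 33 × sin 34°
t = 33 × 0.5592 = 18.453 m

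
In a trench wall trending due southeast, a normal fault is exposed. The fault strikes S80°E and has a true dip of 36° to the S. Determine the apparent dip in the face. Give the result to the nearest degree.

The section lies 35° from the strike.
tan(apparent dip) = tan 36° · sin 35° = 0.4167
apparent dip = arctan 0.4167 = 22.62°

23°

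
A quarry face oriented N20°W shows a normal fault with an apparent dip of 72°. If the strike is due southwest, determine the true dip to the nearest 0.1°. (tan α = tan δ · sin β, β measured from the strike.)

73.6°

β = acute angle between strike due southwest and section N20°W = 65°.
tan δ = tan α / sin β = tan 72° / sin 65° = 3.0777 / 0.9063 = 3.3958
δ = arctan(3.3958) = 73.59°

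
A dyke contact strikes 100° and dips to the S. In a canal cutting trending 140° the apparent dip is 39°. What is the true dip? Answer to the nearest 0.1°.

The section is 40° from the strike.
tan(true dip) = tan 39° / sin 40° = 1.2598
true dip = arctan 1.2598 = 51.56°

51.6°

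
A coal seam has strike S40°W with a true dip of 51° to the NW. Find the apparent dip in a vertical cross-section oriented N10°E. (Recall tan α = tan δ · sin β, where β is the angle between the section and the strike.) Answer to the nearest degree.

The strike is S40°W and the section trends N10°E; the acute angle between them is β = 30°.
tan(apparent dip) = tan 51° · sin 30° = 0.6174
α = arctan(0.6174) = 31.69°

32°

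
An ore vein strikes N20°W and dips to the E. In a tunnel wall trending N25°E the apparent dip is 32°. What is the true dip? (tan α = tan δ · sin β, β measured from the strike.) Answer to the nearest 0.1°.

The section is 45° from the strike.
tan δ = tan α / sin β = tan 32° / sin 45° = 0.6249 / 0.7071 = 0.8837
δ = arctan(0.8837) = 41.47°

41.5°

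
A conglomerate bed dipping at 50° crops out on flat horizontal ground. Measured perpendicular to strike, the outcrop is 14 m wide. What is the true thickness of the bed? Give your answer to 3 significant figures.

True thickness t = w · sin(dip) = 14 × sin 50°
t = 14 × 0.7660 = 10.725 m

10.7 m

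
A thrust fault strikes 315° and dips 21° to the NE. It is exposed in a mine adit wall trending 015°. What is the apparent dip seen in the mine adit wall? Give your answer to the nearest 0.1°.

The strike is 315° and the section trends 015°; the acute angle between them is β = 60°.
tan(apparent dip) = tan 21° · sin 60° = 0.3324
α = arctan(0.3324) = 18.39°

18.4°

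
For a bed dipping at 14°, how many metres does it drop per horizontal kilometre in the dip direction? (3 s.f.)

249 m

drop per km = 1000 × tan 14° = 1000 × 0.2493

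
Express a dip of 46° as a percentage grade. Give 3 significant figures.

104%

grade % = 100 × tan 46° = 100 × 1.0355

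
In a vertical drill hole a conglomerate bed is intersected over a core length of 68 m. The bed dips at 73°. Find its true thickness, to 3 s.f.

True thickness t = h · cos(dip) = 68 × cos 73°
t = 68 × 0.2924 = 19.881 m

19.9 m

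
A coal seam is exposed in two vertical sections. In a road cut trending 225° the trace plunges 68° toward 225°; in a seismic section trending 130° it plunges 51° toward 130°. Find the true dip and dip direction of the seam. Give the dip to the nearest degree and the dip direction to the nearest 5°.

Each apparent-dip line lies in the plane. As unit vectors (x east, y north, z up), v₁ plunges 68°→225° and v₂ plunges 51°→130°.
The plane normal is n = v₁ × v₂ ∝ (-0.169, -0.653, 0.235).
tan δ = √(n_x²+n_y²)/n_z = 0.674/0.235, so δ = 70.8°.
Dip direction = azimuth of (n_x, n_y) = atan2(-0.169, -0.653) = 195°.

true dip 71°, dip direction 195°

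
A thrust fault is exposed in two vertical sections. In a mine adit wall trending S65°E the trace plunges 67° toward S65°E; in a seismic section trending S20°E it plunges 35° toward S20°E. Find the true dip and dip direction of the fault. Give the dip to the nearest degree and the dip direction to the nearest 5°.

true dip 70°, dip direction 085°

Each apparent-dip line lies in the plane. As unit vectors (x east, y north, z up), v₁ plunges 67°→S65°E and v₂ plunges 35°→S20°E.
Cross product v₁ × v₂ gives the pole to the plane: n ∝ (0.614, 0.055, 0.226).
True dip = arccos(n_z / |n|) = arccos(0.3447) = 69.8°.
Dip direction = azimuth of (n_x, n_y) = atan2(0.614, 0.055) = 85°.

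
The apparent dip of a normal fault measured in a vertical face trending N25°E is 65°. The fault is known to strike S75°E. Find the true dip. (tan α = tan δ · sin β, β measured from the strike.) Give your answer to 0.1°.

65.3°

The section is 80° from the strike.
tan δ = tan α / sin β = tan 65° / sin 80° = 2.1445 / 0.9848 = 2.1776
δ = arctan(2.1776) = 65.33°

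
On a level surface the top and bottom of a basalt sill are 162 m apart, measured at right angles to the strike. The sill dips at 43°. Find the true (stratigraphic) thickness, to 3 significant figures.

True thickness t = w · sin(dip) = 162 × sin 43°
t = 162 × 0.6820 = 110.484 m

110 m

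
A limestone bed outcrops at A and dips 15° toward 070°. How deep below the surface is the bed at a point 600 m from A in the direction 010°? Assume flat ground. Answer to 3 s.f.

The hole lies 60° from the dip direction, so the down-dip offset is 600 × cos 60° = 300.00 m.
Depth = down-dip offset × tan(dip) = 300.00 × tan 15° = 300.00 × 0.2679
Depth = 80.38 m

80.4 m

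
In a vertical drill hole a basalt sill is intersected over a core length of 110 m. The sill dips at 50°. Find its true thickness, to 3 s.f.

True thickness t = h · cos(dip) = 110 × cos 50°
t = 110 × 0.6428 = 70.707 m

70.7 m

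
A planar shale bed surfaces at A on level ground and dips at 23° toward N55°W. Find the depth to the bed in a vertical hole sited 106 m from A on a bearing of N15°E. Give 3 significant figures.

The hole lies 70° from the dip direction, so the down-dip offset is 106 × cos 70° = 36.25 m.
Depth = down-dip offset × tan(dip) = 36.25 × tan 23° = 36.25 × 0.4245
Depth = 15.39 m

15.4 m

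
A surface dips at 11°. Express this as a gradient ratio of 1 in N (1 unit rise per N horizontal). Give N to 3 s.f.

1 : N means tan θ = 1/N, so N = 1/tan 11° = 1/0.1944

1 in 5.14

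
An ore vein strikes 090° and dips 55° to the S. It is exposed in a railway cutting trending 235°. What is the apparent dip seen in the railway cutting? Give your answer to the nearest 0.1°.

The section lies 35° from the strike.
tan(apparent dip) = tan 55° · sin 35° = 0.8192
α = arctan(0.8192) = 39.32°

39.3°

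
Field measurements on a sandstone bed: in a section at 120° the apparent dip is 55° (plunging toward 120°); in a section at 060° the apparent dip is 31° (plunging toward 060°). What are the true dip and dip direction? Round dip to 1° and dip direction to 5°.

The two traces are lines in the plane: v₁ = (sin 120°·cos 55°, cos 120°·cos 55°, −sin 55°), v₂ = (sin 60°·cos 31°, cos 60°·cos 31°, −sin 31°).
n = v₁ × v₂ = (0.499, -0.352, 0.426) (taken with n_z > 0).
True dip = arccos(n_z / |n|) = arccos(0.5720) = 55.1°.
The horizontal component of n points toward azimuth atan2(n_x, n_y) = 125°, the dip direction.

true dip 55°, dip direction 125°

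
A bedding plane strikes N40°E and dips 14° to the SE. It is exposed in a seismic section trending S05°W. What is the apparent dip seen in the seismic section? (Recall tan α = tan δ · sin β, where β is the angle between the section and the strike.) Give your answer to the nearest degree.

8°

The section lies 35° from the strike.
tan(apparent dip) = tan 14° · sin 35° = 0.1430
α = arctan(0.1430) = 8.14°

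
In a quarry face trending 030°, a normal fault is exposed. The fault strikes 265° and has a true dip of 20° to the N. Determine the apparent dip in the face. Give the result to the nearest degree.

The strike is 265° and the section trends 030°; the acute angle between them is β = 55°.
tan(apparent dip) = tan 20° · sin 55° = 0.2981
α = arctan(0.2981) = 16.60°

17°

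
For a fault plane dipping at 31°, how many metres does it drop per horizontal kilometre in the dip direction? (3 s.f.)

drop per km = 1000 × tan 31° = 1000 × 0.6009

601 m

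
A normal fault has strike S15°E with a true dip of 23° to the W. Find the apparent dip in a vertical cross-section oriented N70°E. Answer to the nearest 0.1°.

22.9°

The strike is S15°E and the section trends N70°E; the acute angle between them is β = 85°.
tan α = tan 23° × sin 85° = 0.4245 × 0.9962 = 0.4229
apparent dip = arctan 0.4229 = 22.92°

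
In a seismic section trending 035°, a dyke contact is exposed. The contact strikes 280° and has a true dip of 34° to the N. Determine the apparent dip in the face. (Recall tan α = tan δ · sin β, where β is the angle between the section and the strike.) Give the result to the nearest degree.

Angle between strike (280°) and section (035°): β = 65°.
tan α = tan 34° × sin 65° = 0.6745 × 0.9063 = 0.6113
α = arctan(0.6113) = 31.44°

31°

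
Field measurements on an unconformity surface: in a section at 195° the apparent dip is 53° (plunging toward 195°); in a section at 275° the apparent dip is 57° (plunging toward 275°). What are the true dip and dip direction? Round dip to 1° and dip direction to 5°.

Represent each trace as a vector plunging at its apparent dip toward its trend (east-north-up frame): v₁ = (-0.156, -0.581, -0.799), v₂ = (-0.543, 0.047, -0.839).
The plane normal is n = v₁ × v₂ ∝ (-0.525, -0.303, 0.323).
True dip = arccos(n_z / |n|) = arccos(0.4699) = 62.0°.
Dip direction = atan2(-0.525, -0.303) = 240° (azimuth of n's horizontal projection).

true dip 62°, dip direction 240°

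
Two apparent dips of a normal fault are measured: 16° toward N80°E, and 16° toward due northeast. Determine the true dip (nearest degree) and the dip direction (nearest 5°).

The two traces are lines in the plane: v₁ = (sin 80°·cos 16°, cos 80°·cos 16°, −sin 16°), v₂ = (sin 45°·cos 16°, cos 45°·cos 16°, −sin 16°).
Cross product v₁ × v₂ gives the pole to the plane: n ∝ (0.141, 0.074, 0.530).
True dip = arccos(n_z / |n|) = arccos(0.9577) = 16.7°.
Dip direction = atan2(0.141, 0.074) = 63° (azimuth of n's horizontal projection).

true dip 17°, dip direction 065°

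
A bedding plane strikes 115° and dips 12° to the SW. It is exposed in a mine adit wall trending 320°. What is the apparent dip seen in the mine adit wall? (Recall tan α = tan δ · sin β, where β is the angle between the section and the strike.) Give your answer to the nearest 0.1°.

The strike is 115° and the section trends 320°; the acute angle between them is β = 25°.
tan α = tan 12° × sin 25° = 0.2126 × 0.4226 = 0.0898
apparent dip = arctan 0.0898 = 5.13°

5.1°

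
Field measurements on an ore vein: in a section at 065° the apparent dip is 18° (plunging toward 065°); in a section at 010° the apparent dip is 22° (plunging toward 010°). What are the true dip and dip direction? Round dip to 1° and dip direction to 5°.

Represent each trace as a vector plunging at its apparent dip toward its trend (east-north-up frame): v₁ = (0.862, 0.402, -0.309), v₂ = (0.161, 0.913, -0.375).
The plane normal is n = v₁ × v₂ ∝ (0.132, 0.273, 0.722).
True dip = arccos(n_z / |n|) = arccos(0.9221) = 22.8°.
The horizontal component of n points toward azimuth atan2(n_x, n_y) = 26°, the dip direction.

true dip 23°, dip direction 025°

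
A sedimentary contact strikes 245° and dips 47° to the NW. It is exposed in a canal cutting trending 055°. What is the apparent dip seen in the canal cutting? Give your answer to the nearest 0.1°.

The section lies 10° from the strike.
tan(apparent dip) = tan 47° · sin 10° = 0.1862
apparent dip = arctan 0.1862 = 10.55°

10.5°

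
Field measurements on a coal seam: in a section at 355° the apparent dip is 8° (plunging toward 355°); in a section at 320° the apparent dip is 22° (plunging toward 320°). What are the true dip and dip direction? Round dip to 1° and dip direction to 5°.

Each apparent-dip line lies in the plane. As unit vectors (x east, y north, z up), v₁ plunges 8°→355° and v₂ plunges 22°→320°.
Cross product v₁ × v₂ gives the pole to the plane: n ∝ (-0.271, 0.051, 0.527).
Dip δ = arctan(|n_h|/n_z) = arctan(0.275/0.527) = 27.6°.
The horizontal component of n points toward azimuth atan2(n_x, n_y) = 281°, the dip direction.

true dip 28°, dip direction 280°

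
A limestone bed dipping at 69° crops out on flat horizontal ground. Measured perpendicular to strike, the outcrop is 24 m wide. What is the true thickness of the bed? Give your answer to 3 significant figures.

True thickness t = w · sin(dip) = 24 × sin 69°
t = 24 × 0.9336 = 22.406 m

22.4 m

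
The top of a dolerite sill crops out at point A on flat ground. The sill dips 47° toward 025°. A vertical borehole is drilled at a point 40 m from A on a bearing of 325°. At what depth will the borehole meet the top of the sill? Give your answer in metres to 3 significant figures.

The hole lies 60° from the dip direction, so the down-dip offset is 40 × cos 60° = 20.00 m.
Depth = down-dip offset × tan(dip) = 20.00 × tan 47° = 20.00 × 1.0724
Depth = 21.45 m

21.4 m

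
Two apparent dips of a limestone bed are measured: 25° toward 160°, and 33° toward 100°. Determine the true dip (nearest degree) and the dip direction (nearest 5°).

Represent each trace as a vector plunging at its apparent dip toward its trend (east-north-up frame): v₁ = (0.310, -0.852, -0.423), v₂ = (0.826, -0.146, -0.545).
n = v₁ × v₂ = (0.402, -0.180, 0.658) (taken with n_z > 0).
True dip = arccos(n_z / |n|) = arccos(0.8309) = 33.8°.
Dip direction = atan2(0.402, -0.180) = 114° (azimuth of n's horizontal projection).

true dip 34°, dip direction 115°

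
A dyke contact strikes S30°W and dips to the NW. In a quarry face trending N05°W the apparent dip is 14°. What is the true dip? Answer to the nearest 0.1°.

β = acute angle between strike S30°W and section N05°W = 35°.
tan(true dip) = tan 14° / sin 35° = 0.4347
δ = arctan(0.4347) = 23.49°

23.5°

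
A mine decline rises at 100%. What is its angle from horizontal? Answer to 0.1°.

45.0°

tan θ = 100/100 = 1.0000
θ = arctan(1.0000) = 45.00°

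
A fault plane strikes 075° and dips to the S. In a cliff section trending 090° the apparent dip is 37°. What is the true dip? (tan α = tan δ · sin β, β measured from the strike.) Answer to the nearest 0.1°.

β = acute angle between strike 075° and section 090° = 15°.
tan(true dip) = tan 37° / sin 15° = 2.9115
true dip = arctan 2.9115 = 71.04°

71.0°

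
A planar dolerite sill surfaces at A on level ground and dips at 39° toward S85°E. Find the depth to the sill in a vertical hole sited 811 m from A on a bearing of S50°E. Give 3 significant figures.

The hole lies 35° from the dip direction, so the down-dip offset is 811 × cos 35° = 664.33 m.
Depth = down-dip offset × tan(dip) = 664.33 × tan 39° = 664.33 × 0.8098
Depth = 537.97 m

538 m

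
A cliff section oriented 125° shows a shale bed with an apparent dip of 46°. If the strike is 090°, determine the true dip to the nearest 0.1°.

The section is 35° from the strike.
tan δ = tan α / sin β = tan 46° / sin 35° = 1.0355 / 0.5736 = 1.8054
true dip = arctan 1.8054 = 61.02°

61.0°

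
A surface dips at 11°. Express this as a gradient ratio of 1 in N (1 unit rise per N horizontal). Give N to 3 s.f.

1 in 5.14

1 : N means tan θ = 1/N, so N = 1/tan 11° = 1/0.1944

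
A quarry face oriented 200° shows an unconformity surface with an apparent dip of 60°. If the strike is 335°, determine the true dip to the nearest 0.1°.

67.8°

β = acute angle between strike 335° and section 200° = 45°.
tan(true dip) = tan 60° / sin 45° = 2.4495
true dip = arctan 2.4495 = 67.79°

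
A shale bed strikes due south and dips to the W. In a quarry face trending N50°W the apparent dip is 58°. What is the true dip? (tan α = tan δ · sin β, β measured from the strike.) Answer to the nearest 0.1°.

β = acute angle between strike due south and section N50°W = 50°.
tan δ = tan α / sin β = tan 58° / sin 50° = 1.6003 / 0.7660 = 2.0891
true dip = arctan 2.0891 = 64.42°

64.4°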